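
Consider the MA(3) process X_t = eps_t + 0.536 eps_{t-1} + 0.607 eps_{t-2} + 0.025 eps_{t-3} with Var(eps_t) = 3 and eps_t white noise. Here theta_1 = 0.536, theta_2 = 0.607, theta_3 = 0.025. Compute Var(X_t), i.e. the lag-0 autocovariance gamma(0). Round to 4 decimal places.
\gamma(0) = 4.9691

For an MA(q) process X_t = eps_t + sum_i theta_i eps_{t-i} with
Var(eps_t) = sigma^2, the variance is
  gamma(0) = sigma^2 * (1 + sum_i theta_i^2).
  sum_i theta_i^2 = (0.536)^2 + (0.607)^2 + (0.025)^2 = 0.287296 + 0.368449 + 0.000625 = 0.65637.
  gamma(0) = 3 * (1 + 0.65637) = 3 * 1.65637 = 4.96911, which rounds to 4.9691.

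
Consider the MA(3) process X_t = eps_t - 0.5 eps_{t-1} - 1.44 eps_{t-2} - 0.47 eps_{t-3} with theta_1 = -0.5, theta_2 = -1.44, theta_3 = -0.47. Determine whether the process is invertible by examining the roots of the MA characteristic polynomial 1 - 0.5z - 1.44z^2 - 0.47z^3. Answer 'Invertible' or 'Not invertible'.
\text{Not invertible}

The MA(q) characteristic polynomial is P(z) = 1 - 0.5z - 1.44z^2 - 0.47z^3.
Invertibility requires all roots to lie outside the unit circle, i.e. |z| > 1 for every root.
Degree 3: look for a simple real root z0 first, then factor out (1 - z/z0) and solve the remaining quadratic.
Testing z0 = -2: P(-2) = 1 + (-0.5)(-2) + (-1.44)(-2)^2 + (-0.47)(-2)^3
  = 1 + (1) + (-5.76) + (3.76) = 0.  So z_0 = -2 is a root, |z_0| = 2.
Divide out the factor (1 + 0.5 z) = (1 - z/z0) (since 1/z0 = -0.5):
  P(z) = (1 + 0.5 z)(1 + (-1) z + (-0.94) z^2)
  [check: z-coef -1 - (-0.5) = -0.5; z^2-coef -0.94 - (-0.5)(-1) = -1.44; z^3-coef -(-0.5)(-0.94) = -0.47.]
Remaining roots from the quadratic factor 1 + (-1) z + (-0.94) z^2:
  Set 1 + (-1) z + (-0.94) z^2 = 0, i.e. a z^2 + b z + c = 0 with a = -0.94, b = -1, c = 1.
  Discriminant D = b^2 - 4ac = (-1)^2 - 4*(-0.94)*1 = 1 - (-3.76) = 4.76.
  D >= 0, so the roots are real: z = (-b +/- sqrt(D)) / (2a) = (1 +/- 2.181742) / (-1.88).
    z_1 = (1 + 2.181742) / (-1.88) = -1.6924,   |z_1| = 1.6924.
    z_2 = (1 - 2.181742) / (-1.88) = 0.6286,   |z_2| = 0.6286.
Moduli of all roots: 2.0000, 1.6924, 0.6286.
All moduli strictly greater than 1? No.
Verdict: Not invertible.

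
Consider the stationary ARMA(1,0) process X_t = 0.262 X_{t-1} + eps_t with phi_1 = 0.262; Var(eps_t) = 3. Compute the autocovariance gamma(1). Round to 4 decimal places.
\gamma(1) = 0.8439

Multiply the model equation by X_{t-k} and take expectations. With theta_0 = psi_0 = 1 and psi_j the MA(infinity) weights, this gives
  gamma(k) - sum_i phi_i gamma(k-i) = c_k,
  c_k = sigma^2 * sum_{j=k..q} theta_j psi_{j-k}   (c_k = 0 for k > q),
using gamma(-m) = gamma(m).
Pure AR (q = 0): c_0 = sigma^2 = 3, c_k = 0 for k >= 1.
Equations for k = 0 and k = 1 (AR order 1):
  gamma(0) = phi_1 gamma(1) + c_0
  gamma(1) = phi_1 gamma(0) + c_1
Substituting the second into the first: gamma(0) (1 - phi_1^2) = c_0 + phi_1 c_1, so
  gamma(0) = c_0 / (1 - phi_1^2) = 3 / (1 - (0.262)^2) = 3 / 0.931356 = 3.22111.
  gamma(1) = phi_1 gamma(0) = (0.262)(3.22111) = 0.843931.
Therefore gamma(1) = 0.8439 (to 4 decimal places).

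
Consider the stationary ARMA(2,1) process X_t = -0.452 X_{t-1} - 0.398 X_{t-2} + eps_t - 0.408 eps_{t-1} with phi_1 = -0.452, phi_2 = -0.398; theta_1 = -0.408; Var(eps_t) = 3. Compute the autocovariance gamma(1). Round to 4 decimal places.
\gamma(1) = -2.7164

Multiply the model equation by X_{t-k} and take expectations. With theta_0 = psi_0 = 1 and psi_j the MA(infinity) weights, this gives
  gamma(k) - sum_i phi_i gamma(k-i) = c_k,
  c_k = sigma^2 * sum_{j=k..q} theta_j psi_{j-k}   (c_k = 0 for k > q),
using gamma(-m) = gamma(m).
psi-weights needed (psi_j = theta_j + sum_i phi_i psi_{j-i}):
  psi_1 = theta_1 + phi_1 = -0.408 + (-0.452) = -0.86
Right-hand sides:
  c_0 = sigma^2 (1 + theta_1 psi_1) = 3 * (1 + (-0.408)(-0.86)) = 3 * 1.35088 = 4.05264
  c_1 = sigma^2 theta_1 = 3 * (-0.408) = -1.224
  c_2 = 0
Equations for k = 0, 1, 2 (AR order 2, c_2 = 0):
  (E0) gamma(0) = phi_1 gamma(1) + phi_2 gamma(2) + c_0
  (E1) gamma(1) = phi_1 gamma(0) + phi_2 gamma(1) + c_1
  (E2) gamma(2) = phi_1 gamma(1) + phi_2 gamma(0)
From (E1): gamma(1) = A gamma(0) + B with
  A = phi_1 / (1 - phi_2) = -0.452 / 1.398 = -0.323319,   B = c_1 / (1 - phi_2) = -1.224 / 1.398 = -0.875536.
Insert (E2) into (E0): gamma(0) (1 - phi_2^2) = phi_1 (1 + phi_2) gamma(1) + c_0.
  phi_1 (1 + phi_2) = (-0.452)(0.602) = -0.272104,   1 - phi_2^2 = 0.841596.
Replace gamma(1) by A gamma(0) + B and collect gamma(0):
  gamma(0) [0.841596 - (-0.272104)(-0.323319)] = (-0.272104)(-0.875536) + 4.05264
  gamma(0) * 0.75362 = 4.290877
  gamma(0) = 4.290877 / 0.75362 = 5.693691.
  gamma(1) = A gamma(0) + B = (-0.323319)(5.693691) + (-0.875536) = -2.716415.
Therefore gamma(1) = -2.7164 (to 4 decimal places).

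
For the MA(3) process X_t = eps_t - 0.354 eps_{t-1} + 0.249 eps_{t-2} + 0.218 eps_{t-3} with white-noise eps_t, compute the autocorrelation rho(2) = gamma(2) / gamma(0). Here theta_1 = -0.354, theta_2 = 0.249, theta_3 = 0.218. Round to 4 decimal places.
\rho(2) = 0.1391

For an MA(q) process with theta_0 = 1, the autocovariance is
  gamma(k) = sigma^2 * sum_{i=0..q-k} theta_i * theta_{i+k},
and rho(k) = gamma(k) / gamma(0). Sigma^2 cancels.
  numerator   = (1)*(0.249) + (-0.354)*(0.218) = 0.171828.
  denominator = (1)^2 + (-0.354)^2 + (0.249)^2 + (0.218)^2 = 1.234841.
  rho(2) = 0.171828 / 1.234841 = 0.1391.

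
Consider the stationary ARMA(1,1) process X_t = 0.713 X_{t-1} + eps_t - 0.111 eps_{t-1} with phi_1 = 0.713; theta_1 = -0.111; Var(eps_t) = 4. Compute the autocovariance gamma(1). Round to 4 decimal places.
\gamma(1) = 4.5103

Multiply the model equation by X_{t-k} and take expectations. With theta_0 = psi_0 = 1 and psi_j the MA(infinity) weights, this gives
  gamma(k) - sum_i phi_i gamma(k-i) = c_k,
  c_k = sigma^2 * sum_{j=k..q} theta_j psi_{j-k}   (c_k = 0 for k > q),
using gamma(-m) = gamma(m).
psi-weights needed (psi_j = theta_j + sum_i phi_i psi_{j-i}):
  psi_1 = theta_1 + phi_1 = -0.111 + (0.713) = 0.602
Right-hand sides:
  c_0 = sigma^2 (1 + theta_1 psi_1) = 4 * (1 + (-0.111)(0.602)) = 4 * 0.933178 = 3.732712
  c_1 = sigma^2 theta_1 = 4 * (-0.111) = -0.444
  c_2 = 0
Equations for k = 0 and k = 1 (AR order 1):
  gamma(0) = phi_1 gamma(1) + c_0
  gamma(1) = phi_1 gamma(0) + c_1
Substituting the second into the first: gamma(0) (1 - phi_1^2) = c_0 + phi_1 c_1, so
  gamma(0) = (c_0 + phi_1 c_1) / (1 - phi_1^2) = (3.732712 + (0.713)(-0.444)) / (1 - (0.713)^2) = 3.41614 / 0.491631 = 6.948585.
  gamma(1) = phi_1 gamma(0) + c_1 = (0.713)(6.948585) + (-0.444) = 4.510341.
Therefore gamma(1) = 4.5103 (to 4 decimal places).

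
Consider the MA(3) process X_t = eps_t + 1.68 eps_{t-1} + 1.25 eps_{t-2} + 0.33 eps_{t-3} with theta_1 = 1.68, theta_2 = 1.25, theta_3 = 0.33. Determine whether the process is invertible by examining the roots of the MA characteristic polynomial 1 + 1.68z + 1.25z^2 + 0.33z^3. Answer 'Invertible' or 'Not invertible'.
\text{Invertible}

The MA(q) characteristic polynomial is P(z) = 1 + 1.68z + 1.25z^2 + 0.33z^3.
Invertibility requires all roots to lie outside the unit circle, i.e. |z| > 1 for every root.
Degree 3: look for a simple real root z0 first, then factor out (1 - z/z0) and solve the remaining quadratic.
Testing z0 = -2: P(-2) = 1 + (1.68)(-2) + (1.25)(-2)^2 + (0.33)(-2)^3
  = 1 + (-3.36) + (5) + (-2.64) = 0.  So z_0 = -2 is a root, |z_0| = 2.
Divide out the factor (1 + 0.5 z) = (1 - z/z0) (since 1/z0 = -0.5):
  P(z) = (1 + 0.5 z)(1 + (1.18) z + (0.66) z^2)
  [check: z-coef 1.18 - (-0.5) = 1.68; z^2-coef 0.66 - (-0.5)(1.18) = 1.25; z^3-coef -(-0.5)(0.66) = 0.33.]
Remaining roots from the quadratic factor 1 + (1.18) z + (0.66) z^2:
  Set 1 + (1.18) z + (0.66) z^2 = 0, i.e. a z^2 + b z + c = 0 with a = 0.66, b = 1.18, c = 1.
  Discriminant D = b^2 - 4ac = (1.18)^2 - 4*(0.66)*1 = 1.3924 - (2.64) = -1.2476.
  D < 0, so the roots are the complex-conjugate pair z = (-b +/- i sqrt(-D)) / (2a) = -0.8939 +/- 0.8462i.
  For a conjugate pair |z|^2 = z * conj(z) = (product of roots) = c/a = 1/(0.66) = 1.515152, so |z| = sqrt(1.515152) = 1.2309 for both roots.
Moduli of all roots: 2.0000, 1.2309, 1.2309.
All moduli strictly greater than 1? Yes.
Verdict: Invertible.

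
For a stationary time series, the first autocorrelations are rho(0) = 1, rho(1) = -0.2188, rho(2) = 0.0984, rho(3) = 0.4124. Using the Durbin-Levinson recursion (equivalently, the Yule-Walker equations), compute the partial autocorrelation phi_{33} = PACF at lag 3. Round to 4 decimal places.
\phi_{33} = 0.4681

The PACF at lag k is phi_{kk}, the last component of the solution
to the Yule-Walker system G_k phi = r_k where
  (G_k)_{ij} = rho(|i - j|), (r_k)_i = rho(i), i,j = 1..k.
Equivalently, Durbin-Levinson gives phi_{kk} iteratively:
  phi_{11} = rho(1)
  phi_{kk} = [rho(k) - sum_{j=1..k-1} phi_{k-1,j} rho(k-j)]
            / [1 - sum_{j=1..k-1} phi_{k-1,j} rho(j)],
  phi_{k,j} = phi_{k-1,j} - phi_{kk} phi_{k-1,k-j},  j = 1..k-1.
Step k = 1:
  phi_11 = rho(1) = -0.2188.
Step k = 2:
  phi_22 = [rho(2) - phi_11 rho(1)] / [1 - phi_11 rho(1)] = [0.0984 - (-0.2188)(-0.2188)] / [1 - (-0.2188)(-0.2188)]
         = 0.05052656 / 0.95212656 = 0.053067.
  Update: phi_21 = phi_11 - phi_22 phi_11 = -0.2188 - (0.053067)(-0.2188) = -0.207189.
Step k = 3:
  phi_33 = [rho(3) - phi_21 rho(2) - phi_22 rho(1)] / [1 - phi_21 rho(1) - phi_22 rho(2)]
    numerator   = 0.4124 - (-0.207189)(0.0984) - (0.053067)(-0.2188) = 0.44439846
    denominator = 1 - (-0.207189)(-0.2188) - (0.053067)(0.0984) = 0.94944526
  phi_33 = 0.44439846 / 0.94944526 = 0.4681.
Therefore phi_{33} = 0.4681.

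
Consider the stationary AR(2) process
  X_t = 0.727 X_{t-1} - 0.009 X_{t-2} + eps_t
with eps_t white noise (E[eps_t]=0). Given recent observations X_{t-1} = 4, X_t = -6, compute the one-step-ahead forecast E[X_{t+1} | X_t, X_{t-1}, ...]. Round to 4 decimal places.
E[X_{t+1} \mid \mathcal F_t] = -4.3980

For an AR(p) model X_t = c + sum_i phi_i X_{t-i} + eps_t, the
one-step-ahead conditional mean is
  E[X_{t+1} | X_t, ...] = c + sum_i phi_i X_{t+1-i}.
Substitute known values:
  E[X_{t+1} | ...] = (0.727) * (-6) + (-0.009) * (4)
                   = -4.3980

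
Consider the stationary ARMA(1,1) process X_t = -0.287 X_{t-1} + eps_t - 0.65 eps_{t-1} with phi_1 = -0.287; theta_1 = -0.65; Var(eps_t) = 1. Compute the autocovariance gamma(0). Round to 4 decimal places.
\gamma(0) = 1.9568

Multiply the model equation by X_{t-k} and take expectations. With theta_0 = psi_0 = 1 and psi_j the MA(infinity) weights, this gives
  gamma(k) - sum_i phi_i gamma(k-i) = c_k,
  c_k = sigma^2 * sum_{j=k..q} theta_j psi_{j-k}   (c_k = 0 for k > q),
using gamma(-m) = gamma(m).
psi-weights needed (psi_j = theta_j + sum_i phi_i psi_{j-i}):
  psi_1 = theta_1 + phi_1 = -0.65 + (-0.287) = -0.937
Right-hand sides:
  c_0 = sigma^2 (1 + theta_1 psi_1) = 1 * (1 + (-0.65)(-0.937)) = 1 * 1.60905 = 1.60905
  c_1 = sigma^2 theta_1 = 1 * (-0.65) = -0.65
  c_2 = 0
Equations for k = 0 and k = 1 (AR order 1):
  gamma(0) = phi_1 gamma(1) + c_0
  gamma(1) = phi_1 gamma(0) + c_1
Substituting the second into the first: gamma(0) (1 - phi_1^2) = c_0 + phi_1 c_1, so
  gamma(0) = (c_0 + phi_1 c_1) / (1 - phi_1^2) = (1.60905 + (-0.287)(-0.65)) / (1 - (-0.287)^2) = 1.7956 / 0.917631 = 1.956778.
Therefore gamma(0) = 1.9568 (to 4 decimal places).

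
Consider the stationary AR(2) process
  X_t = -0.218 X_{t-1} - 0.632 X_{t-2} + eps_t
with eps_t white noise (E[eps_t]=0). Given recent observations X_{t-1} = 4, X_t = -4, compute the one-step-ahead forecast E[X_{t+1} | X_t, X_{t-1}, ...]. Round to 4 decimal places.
E[X_{t+1} \mid \mathcal F_t] = -1.6560

For an AR(p) model X_t = c + sum_i phi_i X_{t-i} + eps_t, the
one-step-ahead conditional mean is
  E[X_{t+1} | X_t, ...] = c + sum_i phi_i X_{t+1-i}.
Substitute known values:
  E[X_{t+1} | ...] = (-0.218) * (-4) + (-0.632) * (4)
                   = -1.6560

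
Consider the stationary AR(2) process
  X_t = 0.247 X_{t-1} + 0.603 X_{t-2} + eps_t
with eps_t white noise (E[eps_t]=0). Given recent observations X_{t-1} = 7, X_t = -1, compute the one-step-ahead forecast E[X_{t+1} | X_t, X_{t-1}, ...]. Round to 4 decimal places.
E[X_{t+1} \mid \mathcal F_t] = 3.9740

For an AR(p) model X_t = c + sum_i phi_i X_{t-i} + eps_t, the
one-step-ahead conditional mean is
  E[X_{t+1} | X_t, ...] = c + sum_i phi_i X_{t+1-i}.
Substitute known values:
  E[X_{t+1} | ...] = (0.247) * (-1) + (0.603) * (7)
                   = 3.9740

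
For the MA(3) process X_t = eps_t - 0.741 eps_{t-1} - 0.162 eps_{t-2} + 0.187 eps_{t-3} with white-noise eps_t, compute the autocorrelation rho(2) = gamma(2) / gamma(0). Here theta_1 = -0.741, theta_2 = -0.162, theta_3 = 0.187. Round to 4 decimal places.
\rho(2) = -0.1867

For an MA(q) process with theta_0 = 1, the autocovariance is
  gamma(k) = sigma^2 * sum_{i=0..q-k} theta_i * theta_{i+k},
and rho(k) = gamma(k) / gamma(0). Sigma^2 cancels.
  numerator   = (1)*(-0.162) + (-0.741)*(0.187) = -0.300567.
  denominator = (1)^2 + (-0.741)^2 + (-0.162)^2 + (0.187)^2 = 1.610294.
  rho(2) = -0.300567 / 1.610294 = -0.1867.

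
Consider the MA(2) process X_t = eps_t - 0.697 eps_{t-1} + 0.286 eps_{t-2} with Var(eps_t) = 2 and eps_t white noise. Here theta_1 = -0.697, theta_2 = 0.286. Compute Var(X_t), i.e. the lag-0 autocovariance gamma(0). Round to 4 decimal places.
\gamma(0) = 3.1352

For an MA(q) process X_t = eps_t + sum_i theta_i eps_{t-i} with
Var(eps_t) = sigma^2, the variance is
  gamma(0) = sigma^2 * (1 + sum_i theta_i^2).
  sum_i theta_i^2 = (-0.697)^2 + (0.286)^2 = 0.485809 + 0.081796 = 0.567605.
  gamma(0) = 2 * (1 + 0.567605) = 2 * 1.567605 = 3.13521, which rounds to 3.1352.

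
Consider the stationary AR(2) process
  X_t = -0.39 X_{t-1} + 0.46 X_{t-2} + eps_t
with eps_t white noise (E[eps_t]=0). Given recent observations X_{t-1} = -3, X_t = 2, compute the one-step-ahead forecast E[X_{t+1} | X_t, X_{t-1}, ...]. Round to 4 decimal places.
E[X_{t+1} \mid \mathcal F_t] = -2.1600

For an AR(p) model X_t = c + sum_i phi_i X_{t-i} + eps_t, the
one-step-ahead conditional mean is
  E[X_{t+1} | X_t, ...] = c + sum_i phi_i X_{t+1-i}.
Substitute known values:
  E[X_{t+1} | ...] = (-0.39) * (2) + (0.46) * (-3)
                   = -2.1600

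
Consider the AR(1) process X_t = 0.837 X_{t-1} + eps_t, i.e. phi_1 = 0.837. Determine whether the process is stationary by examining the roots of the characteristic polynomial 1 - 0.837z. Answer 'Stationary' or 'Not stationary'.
\text{Stationary}

The AR(p) characteristic polynomial is P(z) = 1 - 0.837z.
Stationarity requires all roots to lie outside the unit circle, i.e. |z| > 1 for every root.
This is linear in z: 1 + (-0.837) z = 0  =>  z = -1/(-0.837) = 1.194743,  |z| = 1.194743.
Moduli of all roots: 1.1947.
All moduli strictly greater than 1? Yes.
Verdict: Stationary.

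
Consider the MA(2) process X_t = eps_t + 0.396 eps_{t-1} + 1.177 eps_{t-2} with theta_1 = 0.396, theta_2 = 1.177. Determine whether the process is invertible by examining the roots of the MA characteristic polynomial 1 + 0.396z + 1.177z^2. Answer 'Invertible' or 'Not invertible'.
\text{Not invertible}

The MA(q) characteristic polynomial is P(z) = 1 + 0.396z + 1.177z^2.
Invertibility requires all roots to lie outside the unit circle, i.e. |z| > 1 for every root.
Set 1 + (0.396) z + (1.177) z^2 = 0, i.e. a z^2 + b z + c = 0 with a = 1.177, b = 0.396, c = 1.
Discriminant D = b^2 - 4ac = (0.396)^2 - 4*(1.177)*1 = 0.156816 - (4.708) = -4.551184.
D < 0, so the roots are the complex-conjugate pair z = (-b +/- i sqrt(-D)) / (2a) = -0.1682 +/- 0.9063i.
For a conjugate pair |z|^2 = z * conj(z) = (product of roots) = c/a = 1/(1.177) = 0.849618, so |z| = sqrt(0.849618) = 0.9217 for both roots.
Moduli of all roots: 0.9217, 0.9217.
All moduli strictly greater than 1? No.
Verdict: Not invertible.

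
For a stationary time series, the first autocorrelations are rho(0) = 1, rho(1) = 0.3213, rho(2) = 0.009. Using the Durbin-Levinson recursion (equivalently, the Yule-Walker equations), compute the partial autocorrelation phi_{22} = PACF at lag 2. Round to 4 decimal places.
\phi_{22} = -0.1051

The PACF at lag k is phi_{kk}, the last component of the solution
to the Yule-Walker system G_k phi = r_k where
  (G_k)_{ij} = rho(|i - j|), (r_k)_i = rho(i), i,j = 1..k.
Equivalently, Durbin-Levinson gives phi_{kk} iteratively:
  phi_{11} = rho(1)
  phi_{kk} = [rho(k) - sum_{j=1..k-1} phi_{k-1,j} rho(k-j)]
            / [1 - sum_{j=1..k-1} phi_{k-1,j} rho(j)],
  phi_{k,j} = phi_{k-1,j} - phi_{kk} phi_{k-1,k-j},  j = 1..k-1.
Step k = 1:
  phi_11 = rho(1) = 0.3213.
Step k = 2:
  phi_22 = [rho(2) - phi_11 rho(1)] / [1 - phi_11 rho(1)] = [0.009 - (0.3213)(0.3213)] / [1 - (0.3213)(0.3213)]
         = -0.09423369 / 0.89676631 = -0.1051.
Therefore phi_{22} = -0.1051.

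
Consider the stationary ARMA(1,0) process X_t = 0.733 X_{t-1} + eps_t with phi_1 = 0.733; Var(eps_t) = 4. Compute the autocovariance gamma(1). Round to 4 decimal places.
\gamma(1) = 6.3366

Multiply the model equation by X_{t-k} and take expectations. With theta_0 = psi_0 = 1 and psi_j the MA(infinity) weights, this gives
  gamma(k) - sum_i phi_i gamma(k-i) = c_k,
  c_k = sigma^2 * sum_{j=k..q} theta_j psi_{j-k}   (c_k = 0 for k > q),
using gamma(-m) = gamma(m).
Pure AR (q = 0): c_0 = sigma^2 = 4, c_k = 0 for k >= 1.
Equations for k = 0 and k = 1 (AR order 1):
  gamma(0) = phi_1 gamma(1) + c_0
  gamma(1) = phi_1 gamma(0) + c_1
Substituting the second into the first: gamma(0) (1 - phi_1^2) = c_0 + phi_1 c_1, so
  gamma(0) = c_0 / (1 - phi_1^2) = 4 / (1 - (0.733)^2) = 4 / 0.462711 = 8.644705.
  gamma(1) = phi_1 gamma(0) = (0.733)(8.644705) = 6.336569.
Therefore gamma(1) = 6.3366 (to 4 decimal places).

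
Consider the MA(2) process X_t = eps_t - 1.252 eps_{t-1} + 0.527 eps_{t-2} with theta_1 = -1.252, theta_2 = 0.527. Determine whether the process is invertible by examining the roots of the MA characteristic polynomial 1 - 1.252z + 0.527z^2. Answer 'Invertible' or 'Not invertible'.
\text{Invertible}

The MA(q) characteristic polynomial is P(z) = 1 - 1.252z + 0.527z^2.
Invertibility requires all roots to lie outside the unit circle, i.e. |z| > 1 for every root.
Set 1 + (-1.252) z + (0.527) z^2 = 0, i.e. a z^2 + b z + c = 0 with a = 0.527, b = -1.252, c = 1.
Discriminant D = b^2 - 4ac = (-1.252)^2 - 4*(0.527)*1 = 1.567504 - (2.108) = -0.540496.
D < 0, so the roots are the complex-conjugate pair z = (-b +/- i sqrt(-D)) / (2a) = 1.1879 +/- 0.6975i.
For a conjugate pair |z|^2 = z * conj(z) = (product of roots) = c/a = 1/(0.527) = 1.897533, so |z| = sqrt(1.897533) = 1.3775 for both roots.
Moduli of all roots: 1.3775, 1.3775.
All moduli strictly greater than 1? Yes.
Verdict: Invertible.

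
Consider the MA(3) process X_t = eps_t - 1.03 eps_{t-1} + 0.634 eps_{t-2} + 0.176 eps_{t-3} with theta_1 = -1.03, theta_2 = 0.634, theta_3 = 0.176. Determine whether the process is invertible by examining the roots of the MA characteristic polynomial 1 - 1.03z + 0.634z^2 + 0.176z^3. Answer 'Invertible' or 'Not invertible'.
\text{Invertible}

The MA(q) characteristic polynomial is P(z) = 1 - 1.03z + 0.634z^2 + 0.176z^3.
Invertibility requires all roots to lie outside the unit circle, i.e. |z| > 1 for every root.
Degree 3: look for a simple real root z0 first, then factor out (1 - z/z0) and solve the remaining quadratic.
Testing z0 = -5: P(-5) = 1 + (-1.03)(-5) + (0.634)(-5)^2 + (0.176)(-5)^3
  = 1 + (5.15) + (15.85) + (-22) = 0.  So z_0 = -5 is a root, |z_0| = 5.
Divide out the factor (1 + 0.2 z) = (1 - z/z0) (since 1/z0 = -0.2):
  P(z) = (1 + 0.2 z)(1 + (-1.23) z + (0.88) z^2)
  [check: z-coef -1.23 - (-0.2) = -1.03; z^2-coef 0.88 - (-0.2)(-1.23) = 0.634; z^3-coef -(-0.2)(0.88) = 0.176.]
Remaining roots from the quadratic factor 1 + (-1.23) z + (0.88) z^2:
  Set 1 + (-1.23) z + (0.88) z^2 = 0, i.e. a z^2 + b z + c = 0 with a = 0.88, b = -1.23, c = 1.
  Discriminant D = b^2 - 4ac = (-1.23)^2 - 4*(0.88)*1 = 1.5129 - (3.52) = -2.0071.
  D < 0, so the roots are the complex-conjugate pair z = (-b +/- i sqrt(-D)) / (2a) = 0.6989 +/- 0.805i.
  For a conjugate pair |z|^2 = z * conj(z) = (product of roots) = c/a = 1/(0.88) = 1.136364, so |z| = sqrt(1.136364) = 1.066 for both roots.
Moduli of all roots: 5.0000, 1.0660, 1.0660.
All moduli strictly greater than 1? Yes.
Verdict: Invertible.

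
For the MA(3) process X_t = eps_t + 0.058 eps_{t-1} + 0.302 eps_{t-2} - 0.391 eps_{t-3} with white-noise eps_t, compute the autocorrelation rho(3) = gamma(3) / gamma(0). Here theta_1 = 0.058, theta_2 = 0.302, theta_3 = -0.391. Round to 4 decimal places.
\rho(3) = -0.3134

For an MA(q) process with theta_0 = 1, the autocovariance is
  gamma(k) = sigma^2 * sum_{i=0..q-k} theta_i * theta_{i+k},
and rho(k) = gamma(k) / gamma(0). Sigma^2 cancels.
  numerator   = (1)*(-0.391) = -0.391.
  denominator = (1)^2 + (0.058)^2 + (0.302)^2 + (-0.391)^2 = 1.247449.
  rho(3) = -0.391 / 1.247449 = -0.3134.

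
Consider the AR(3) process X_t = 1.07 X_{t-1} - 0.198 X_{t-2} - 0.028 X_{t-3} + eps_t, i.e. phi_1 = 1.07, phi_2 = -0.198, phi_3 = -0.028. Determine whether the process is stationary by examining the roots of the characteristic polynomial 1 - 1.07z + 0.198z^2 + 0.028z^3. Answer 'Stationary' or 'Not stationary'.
\text{Stationary}

The AR(p) characteristic polynomial is P(z) = 1 - 1.07z + 0.198z^2 + 0.028z^3.
Stationarity requires all roots to lie outside the unit circle, i.e. |z| > 1 for every root.
Degree 3: look for a simple real root z0 first, then factor out (1 - z/z0) and solve the remaining quadratic.
Testing z0 = 2.5: P(2.5) = 1 + (-1.07)(2.5) + (0.198)(2.5)^2 + (0.028)(2.5)^3
  = 1 + (-2.675) + (1.2375) + (0.4375) = 0.  So z_0 = 2.5 is a root, |z_0| = 2.5.
Divide out the factor (1 - 0.4 z) = (1 - z/z0) (since 1/z0 = 0.4):
  P(z) = (1 - 0.4 z)(1 + (-0.67) z + (-0.07) z^2)
  [check: z-coef -0.67 - (0.4) = -1.07; z^2-coef -0.07 - (0.4)(-0.67) = 0.198; z^3-coef -(0.4)(-0.07) = 0.028.]
Remaining roots from the quadratic factor 1 + (-0.67) z + (-0.07) z^2:
  Set 1 + (-0.67) z + (-0.07) z^2 = 0, i.e. a z^2 + b z + c = 0 with a = -0.07, b = -0.67, c = 1.
  Discriminant D = b^2 - 4ac = (-0.67)^2 - 4*(-0.07)*1 = 0.4489 - (-0.28) = 0.7289.
  D >= 0, so the roots are real: z = (-b +/- sqrt(D)) / (2a) = (0.67 +/- 0.853756) / (-0.14).
    z_1 = (0.67 + 0.853756) / (-0.14) = -10.884,   |z_1| = 10.884.
    z_2 = (0.67 - 0.853756) / (-0.14) = 1.3125,   |z_2| = 1.3125.
Moduli of all roots: 2.5000, 10.8840, 1.3125.
All moduli strictly greater than 1? Yes.
Verdict: Stationary.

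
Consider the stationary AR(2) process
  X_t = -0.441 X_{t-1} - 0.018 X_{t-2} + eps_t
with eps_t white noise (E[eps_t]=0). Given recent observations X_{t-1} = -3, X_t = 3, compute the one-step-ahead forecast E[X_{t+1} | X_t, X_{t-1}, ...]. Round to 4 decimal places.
E[X_{t+1} \mid \mathcal F_t] = -1.2690

For an AR(p) model X_t = c + sum_i phi_i X_{t-i} + eps_t, the
one-step-ahead conditional mean is
  E[X_{t+1} | X_t, ...] = c + sum_i phi_i X_{t+1-i}.
Substitute known values:
  E[X_{t+1} | ...] = (-0.441) * (3) + (-0.018) * (-3)
                   = -1.2690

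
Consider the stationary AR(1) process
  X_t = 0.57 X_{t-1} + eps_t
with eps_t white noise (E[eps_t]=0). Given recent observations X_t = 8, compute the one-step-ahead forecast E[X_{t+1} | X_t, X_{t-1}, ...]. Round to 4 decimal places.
E[X_{t+1} \mid \mathcal F_t] = 4.5600

For an AR(p) model X_t = c + sum_i phi_i X_{t-i} + eps_t, the
one-step-ahead conditional mean is
  E[X_{t+1} | X_t, ...] = c + sum_i phi_i X_{t+1-i}.
Substitute known values:
  E[X_{t+1} | ...] = (0.57) * (8)
                   = 4.5600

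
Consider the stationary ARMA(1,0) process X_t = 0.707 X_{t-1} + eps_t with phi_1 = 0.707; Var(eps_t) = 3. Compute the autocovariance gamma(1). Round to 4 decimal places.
\gamma(1) = 4.2407

Multiply the model equation by X_{t-k} and take expectations. With theta_0 = psi_0 = 1 and psi_j the MA(infinity) weights, this gives
  gamma(k) - sum_i phi_i gamma(k-i) = c_k,
  c_k = sigma^2 * sum_{j=k..q} theta_j psi_{j-k}   (c_k = 0 for k > q),
using gamma(-m) = gamma(m).
Pure AR (q = 0): c_0 = sigma^2 = 3, c_k = 0 for k >= 1.
Equations for k = 0 and k = 1 (AR order 1):
  gamma(0) = phi_1 gamma(1) + c_0
  gamma(1) = phi_1 gamma(0) + c_1
Substituting the second into the first: gamma(0) (1 - phi_1^2) = c_0 + phi_1 c_1, so
  gamma(0) = c_0 / (1 - phi_1^2) = 3 / (1 - (0.707)^2) = 3 / 0.500151 = 5.998189.
  gamma(1) = phi_1 gamma(0) = (0.707)(5.998189) = 4.240719.
Therefore gamma(1) = 4.2407 (to 4 decimal places).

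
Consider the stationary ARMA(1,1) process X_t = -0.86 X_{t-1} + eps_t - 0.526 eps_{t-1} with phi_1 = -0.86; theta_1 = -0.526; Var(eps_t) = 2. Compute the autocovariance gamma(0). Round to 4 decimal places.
\gamma(0) = 16.7542

Multiply the model equation by X_{t-k} and take expectations. With theta_0 = psi_0 = 1 and psi_j the MA(infinity) weights, this gives
  gamma(k) - sum_i phi_i gamma(k-i) = c_k,
  c_k = sigma^2 * sum_{j=k..q} theta_j psi_{j-k}   (c_k = 0 for k > q),
using gamma(-m) = gamma(m).
psi-weights needed (psi_j = theta_j + sum_i phi_i psi_{j-i}):
  psi_1 = theta_1 + phi_1 = -0.526 + (-0.86) = -1.386
Right-hand sides:
  c_0 = sigma^2 (1 + theta_1 psi_1) = 2 * (1 + (-0.526)(-1.386)) = 2 * 1.729036 = 3.458072
  c_1 = sigma^2 theta_1 = 2 * (-0.526) = -1.052
  c_2 = 0
Equations for k = 0 and k = 1 (AR order 1):
  gamma(0) = phi_1 gamma(1) + c_0
  gamma(1) = phi_1 gamma(0) + c_1
Substituting the second into the first: gamma(0) (1 - phi_1^2) = c_0 + phi_1 c_1, so
  gamma(0) = (c_0 + phi_1 c_1) / (1 - phi_1^2) = (3.458072 + (-0.86)(-1.052)) / (1 - (-0.86)^2) = 4.362792 / 0.2604 = 16.754194.
Therefore gamma(0) = 16.7542 (to 4 decimal places).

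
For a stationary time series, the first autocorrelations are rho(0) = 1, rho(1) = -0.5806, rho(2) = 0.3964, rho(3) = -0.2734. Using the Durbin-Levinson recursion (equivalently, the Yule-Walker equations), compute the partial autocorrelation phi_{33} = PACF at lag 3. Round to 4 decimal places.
\phi_{33} = -0.0181

The PACF at lag k is phi_{kk}, the last component of the solution
to the Yule-Walker system G_k phi = r_k where
  (G_k)_{ij} = rho(|i - j|), (r_k)_i = rho(i), i,j = 1..k.
Equivalently, Durbin-Levinson gives phi_{kk} iteratively:
  phi_{11} = rho(1)
  phi_{kk} = [rho(k) - sum_{j=1..k-1} phi_{k-1,j} rho(k-j)]
            / [1 - sum_{j=1..k-1} phi_{k-1,j} rho(j)],
  phi_{k,j} = phi_{k-1,j} - phi_{kk} phi_{k-1,k-j},  j = 1..k-1.
Step k = 1:
  phi_11 = rho(1) = -0.5806.
Step k = 2:
  phi_22 = [rho(2) - phi_11 rho(1)] / [1 - phi_11 rho(1)] = [0.3964 - (-0.5806)(-0.5806)] / [1 - (-0.5806)(-0.5806)]
         = 0.05930364 / 0.66290364 = 0.08946.
  Update: phi_21 = phi_11 - phi_22 phi_11 = -0.5806 - (0.08946)(-0.5806) = -0.528659.
Step k = 3:
  phi_33 = [rho(3) - phi_21 rho(2) - phi_22 rho(1)] / [1 - phi_21 rho(1) - phi_22 rho(2)]
    numerator   = -0.2734 - (-0.528659)(0.3964) - (0.08946)(-0.5806) = -0.01189874
    denominator = 1 - (-0.528659)(-0.5806) - (0.08946)(0.3964) = 0.65759831
  phi_33 = -0.01189874 / 0.65759831 = -0.0181.
Therefore phi_{33} = -0.0181.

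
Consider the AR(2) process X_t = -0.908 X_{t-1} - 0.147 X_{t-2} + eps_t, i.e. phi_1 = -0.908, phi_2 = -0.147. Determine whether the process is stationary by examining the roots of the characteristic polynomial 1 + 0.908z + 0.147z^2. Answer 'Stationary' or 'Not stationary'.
\text{Stationary}

The AR(p) characteristic polynomial is P(z) = 1 + 0.908z + 0.147z^2.
Stationarity requires all roots to lie outside the unit circle, i.e. |z| > 1 for every root.
Set 1 + (0.908) z + (0.147) z^2 = 0, i.e. a z^2 + b z + c = 0 with a = 0.147, b = 0.908, c = 1.
Discriminant D = b^2 - 4ac = (0.908)^2 - 4*(0.147)*1 = 0.824464 - (0.588) = 0.236464.
D >= 0, so the roots are real: z = (-b +/- sqrt(D)) / (2a) = (-0.908 +/- 0.486276) / (0.294).
  z_1 = (-0.908 + 0.486276) / (0.294) = -1.4344,   |z_1| = 1.4344.
  z_2 = (-0.908 - 0.486276) / (0.294) = -4.7424,   |z_2| = 4.7424.
Moduli of all roots: 1.4344, 4.7424.
All moduli strictly greater than 1? Yes.
Verdict: Stationary.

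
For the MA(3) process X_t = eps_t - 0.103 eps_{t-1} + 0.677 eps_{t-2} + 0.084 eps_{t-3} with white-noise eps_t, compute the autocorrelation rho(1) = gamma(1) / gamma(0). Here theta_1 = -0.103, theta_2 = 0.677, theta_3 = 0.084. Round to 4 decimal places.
\rho(1) = -0.0785

For an MA(q) process with theta_0 = 1, the autocovariance is
  gamma(k) = sigma^2 * sum_{i=0..q-k} theta_i * theta_{i+k},
and rho(k) = gamma(k) / gamma(0). Sigma^2 cancels.
  numerator   = (1)*(-0.103) + (-0.103)*(0.677) + (0.677)*(0.084) = -0.115863.
  denominator = (1)^2 + (-0.103)^2 + (0.677)^2 + (0.084)^2 = 1.475994.
  rho(1) = -0.115863 / 1.475994 = -0.0785.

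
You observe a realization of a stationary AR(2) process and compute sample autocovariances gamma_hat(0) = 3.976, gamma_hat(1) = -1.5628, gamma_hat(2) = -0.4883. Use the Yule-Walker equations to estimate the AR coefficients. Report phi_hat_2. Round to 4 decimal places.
\hat\phi_{2} = -0.3280

The Yule-Walker equations for an AR(p) process read, in matrix form,
  Gamma_p phi = r_p,   with   (Gamma_p)_{ij} = gamma(|i - j|),
                       (r_p)_i = gamma(i),   i,j = 1..p.
Substitute the sample gammas (Toeplitz matrix and right-hand side of size 2):
  Gamma_p = [[3.976, -1.5628], [-1.5628, 3.976]]
  r_p     = [-1.5628, -0.4883]
Written out:
  3.976 phi_1 - 1.5628 phi_2 = -1.5628
  -1.5628 phi_1 + 3.976 phi_2 = -0.4883
Solve by Cramer's rule:
  det = gamma(0)^2 - gamma(1)^2 = (3.976)^2 - (-1.5628)^2 = 15.808576 - 2.44234384 = 13.36623216
  phi_hat_1 = [gamma(1) gamma(0) - gamma(1) gamma(2)] / det = [(-1.5628)(3.976) - (-1.5628)(-0.4883)] / 13.36623216 = -6.97680804 / 13.36623216 = -0.522
  phi_hat_2 = [gamma(0) gamma(2) - gamma(1)^2] / det = [(3.976)(-0.4883) - (-1.5628)^2] / 13.36623216 = -4.38382464 / 13.36623216 = -0.328
So phi_hat = [-0.5220, -0.3280].
Therefore phi_hat_2 = -0.3280.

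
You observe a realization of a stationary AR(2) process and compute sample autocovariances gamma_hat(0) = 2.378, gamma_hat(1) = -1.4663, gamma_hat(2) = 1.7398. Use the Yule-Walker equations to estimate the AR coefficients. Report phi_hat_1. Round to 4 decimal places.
\hat\phi_{1} = -0.2670

The Yule-Walker equations for an AR(p) process read, in matrix form,
  Gamma_p phi = r_p,   with   (Gamma_p)_{ij} = gamma(|i - j|),
                       (r_p)_i = gamma(i),   i,j = 1..p.
Substitute the sample gammas (Toeplitz matrix and right-hand side of size 2):
  Gamma_p = [[2.378, -1.4663], [-1.4663, 2.378]]
  r_p     = [-1.4663, 1.7398]
Written out:
  2.378 phi_1 - 1.4663 phi_2 = -1.4663
  -1.4663 phi_1 + 2.378 phi_2 = 1.7398
Solve by Cramer's rule:
  det = gamma(0)^2 - gamma(1)^2 = (2.378)^2 - (-1.4663)^2 = 5.654884 - 2.15003569 = 3.50484831
  phi_hat_1 = [gamma(1) gamma(0) - gamma(1) gamma(2)] / det = [(-1.4663)(2.378) - (-1.4663)(1.7398)] / 3.50484831 = -0.93579266 / 3.50484831 = -0.267
  phi_hat_2 = [gamma(0) gamma(2) - gamma(1)^2] / det = [(2.378)(1.7398) - (-1.4663)^2] / 3.50484831 = 1.98720871 / 3.50484831 = 0.567
So phi_hat = [-0.2670, 0.5670].
Therefore phi_hat_1 = -0.2670.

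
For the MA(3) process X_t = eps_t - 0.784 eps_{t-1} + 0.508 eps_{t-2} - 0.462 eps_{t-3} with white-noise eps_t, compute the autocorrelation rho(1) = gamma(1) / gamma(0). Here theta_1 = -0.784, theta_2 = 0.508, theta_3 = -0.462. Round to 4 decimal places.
\rho(1) = -0.6792

For an MA(q) process with theta_0 = 1, the autocovariance is
  gamma(k) = sigma^2 * sum_{i=0..q-k} theta_i * theta_{i+k},
and rho(k) = gamma(k) / gamma(0). Sigma^2 cancels.
  numerator   = (1)*(-0.784) + (-0.784)*(0.508) + (0.508)*(-0.462) = -1.416968.
  denominator = (1)^2 + (-0.784)^2 + (0.508)^2 + (-0.462)^2 = 2.086164.
  rho(1) = -1.416968 / 2.086164 = -0.6792.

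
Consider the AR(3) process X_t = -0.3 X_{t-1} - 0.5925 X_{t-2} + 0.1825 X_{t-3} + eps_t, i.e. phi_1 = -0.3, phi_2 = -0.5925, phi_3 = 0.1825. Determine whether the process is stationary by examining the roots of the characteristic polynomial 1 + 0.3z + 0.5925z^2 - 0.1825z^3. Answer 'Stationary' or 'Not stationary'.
\text{Stationary}

The AR(p) characteristic polynomial is P(z) = 1 + 0.3z + 0.5925z^2 - 0.1825z^3.
Stationarity requires all roots to lie outside the unit circle, i.e. |z| > 1 for every root.
Degree 3: look for a simple real root z0 first, then factor out (1 - z/z0) and solve the remaining quadratic.
Testing z0 = 4: P(4) = 1 + (0.3)(4) + (0.5925)(4)^2 + (-0.1825)(4)^3
  = 1 + (1.2) + (9.48) + (-11.68) = 0.  So z_0 = 4 is a root, |z_0| = 4.
Divide out the factor (1 - 0.25 z) = (1 - z/z0) (since 1/z0 = 0.25):
  P(z) = (1 - 0.25 z)(1 + (0.55) z + (0.73) z^2)
  [check: z-coef 0.55 - (0.25) = 0.3; z^2-coef 0.73 - (0.25)(0.55) = 0.5925; z^3-coef -(0.25)(0.73) = -0.1825.]
Remaining roots from the quadratic factor 1 + (0.55) z + (0.73) z^2:
  Set 1 + (0.55) z + (0.73) z^2 = 0, i.e. a z^2 + b z + c = 0 with a = 0.73, b = 0.55, c = 1.
  Discriminant D = b^2 - 4ac = (0.55)^2 - 4*(0.73)*1 = 0.3025 - (2.92) = -2.6175.
  D < 0, so the roots are the complex-conjugate pair z = (-b +/- i sqrt(-D)) / (2a) = -0.3767 +/- 1.1081i.
  For a conjugate pair |z|^2 = z * conj(z) = (product of roots) = c/a = 1/(0.73) = 1.369863, so |z| = sqrt(1.369863) = 1.1704 for both roots.
Moduli of all roots: 4.0000, 1.1704, 1.1704.
All moduli strictly greater than 1? Yes.
Verdict: Stationary.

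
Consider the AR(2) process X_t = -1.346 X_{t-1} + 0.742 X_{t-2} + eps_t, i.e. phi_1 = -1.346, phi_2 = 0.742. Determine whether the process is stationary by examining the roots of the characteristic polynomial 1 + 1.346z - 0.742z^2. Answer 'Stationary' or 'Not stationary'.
\text{Not stationary}

The AR(p) characteristic polynomial is P(z) = 1 + 1.346z - 0.742z^2.
Stationarity requires all roots to lie outside the unit circle, i.e. |z| > 1 for every root.
Set 1 + (1.346) z + (-0.742) z^2 = 0, i.e. a z^2 + b z + c = 0 with a = -0.742, b = 1.346, c = 1.
Discriminant D = b^2 - 4ac = (1.346)^2 - 4*(-0.742)*1 = 1.811716 - (-2.968) = 4.779716.
D >= 0, so the roots are real: z = (-b +/- sqrt(D)) / (2a) = (-1.346 +/- 2.186256) / (-1.484).
  z_1 = (-1.346 + 2.186256) / (-1.484) = -0.5662,   |z_1| = 0.5662.
  z_2 = (-1.346 - 2.186256) / (-1.484) = 2.3802,   |z_2| = 2.3802.
Moduli of all roots: 0.5662, 2.3802.
All moduli strictly greater than 1? No.
Verdict: Not stationary.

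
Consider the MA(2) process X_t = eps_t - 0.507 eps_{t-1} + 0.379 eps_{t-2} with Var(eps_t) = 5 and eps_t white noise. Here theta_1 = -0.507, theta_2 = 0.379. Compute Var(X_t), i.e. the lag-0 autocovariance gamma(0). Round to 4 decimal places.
\gamma(0) = 7.0035

For an MA(q) process X_t = eps_t + sum_i theta_i eps_{t-i} with
Var(eps_t) = sigma^2, the variance is
  gamma(0) = sigma^2 * (1 + sum_i theta_i^2).
  sum_i theta_i^2 = (-0.507)^2 + (0.379)^2 = 0.257049 + 0.143641 = 0.40069.
  gamma(0) = 5 * (1 + 0.40069) = 5 * 1.40069 = 7.00345, which rounds to 7.0035.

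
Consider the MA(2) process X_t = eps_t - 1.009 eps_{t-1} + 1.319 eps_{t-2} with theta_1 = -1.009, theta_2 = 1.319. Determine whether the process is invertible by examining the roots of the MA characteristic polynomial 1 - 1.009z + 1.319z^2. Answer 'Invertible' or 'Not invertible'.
\text{Not invertible}

The MA(q) characteristic polynomial is P(z) = 1 - 1.009z + 1.319z^2.
Invertibility requires all roots to lie outside the unit circle, i.e. |z| > 1 for every root.
Set 1 + (-1.009) z + (1.319) z^2 = 0, i.e. a z^2 + b z + c = 0 with a = 1.319, b = -1.009, c = 1.
Discriminant D = b^2 - 4ac = (-1.009)^2 - 4*(1.319)*1 = 1.018081 - (5.276) = -4.257919.
D < 0, so the roots are the complex-conjugate pair z = (-b +/- i sqrt(-D)) / (2a) = 0.3825 +/- 0.7822i.
For a conjugate pair |z|^2 = z * conj(z) = (product of roots) = c/a = 1/(1.319) = 0.75815, so |z| = sqrt(0.75815) = 0.8707 for both roots.
Moduli of all roots: 0.8707, 0.8707.
All moduli strictly greater than 1? No.
Verdict: Not invertible.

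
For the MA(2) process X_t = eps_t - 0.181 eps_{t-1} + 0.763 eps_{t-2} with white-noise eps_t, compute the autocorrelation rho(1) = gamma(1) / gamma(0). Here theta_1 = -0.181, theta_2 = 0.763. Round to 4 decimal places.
\rho(1) = -0.1976

For an MA(q) process with theta_0 = 1, the autocovariance is
  gamma(k) = sigma^2 * sum_{i=0..q-k} theta_i * theta_{i+k},
and rho(k) = gamma(k) / gamma(0). Sigma^2 cancels.
  numerator   = (1)*(-0.181) + (-0.181)*(0.763) = -0.319103.
  denominator = (1)^2 + (-0.181)^2 + (0.763)^2 = 1.61493.
  rho(1) = -0.319103 / 1.61493 = -0.1976.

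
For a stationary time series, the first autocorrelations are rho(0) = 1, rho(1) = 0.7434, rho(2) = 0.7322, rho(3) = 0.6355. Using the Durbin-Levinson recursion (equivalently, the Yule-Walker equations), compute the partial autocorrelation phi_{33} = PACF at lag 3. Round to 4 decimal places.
\phi_{33} = 0.0300

The PACF at lag k is phi_{kk}, the last component of the solution
to the Yule-Walker system G_k phi = r_k where
  (G_k)_{ij} = rho(|i - j|), (r_k)_i = rho(i), i,j = 1..k.
Equivalently, Durbin-Levinson gives phi_{kk} iteratively:
  phi_{11} = rho(1)
  phi_{kk} = [rho(k) - sum_{j=1..k-1} phi_{k-1,j} rho(k-j)]
            / [1 - sum_{j=1..k-1} phi_{k-1,j} rho(j)],
  phi_{k,j} = phi_{k-1,j} - phi_{kk} phi_{k-1,k-j},  j = 1..k-1.
Step k = 1:
  phi_11 = rho(1) = 0.7434.
Step k = 2:
  phi_22 = [rho(2) - phi_11 rho(1)] / [1 - phi_11 rho(1)] = [0.7322 - (0.7434)(0.7434)] / [1 - (0.7434)(0.7434)]
         = 0.17955644 / 0.44735644 = 0.401372.
  Update: phi_21 = phi_11 - phi_22 phi_11 = 0.7434 - (0.401372)(0.7434) = 0.44502.
Step k = 3:
  phi_33 = [rho(3) - phi_21 rho(2) - phi_22 rho(1)] / [1 - phi_21 rho(1) - phi_22 rho(2)]
    numerator   = 0.6355 - (0.44502)(0.7322) - (0.401372)(0.7434) = 0.01127633
    denominator = 1 - (0.44502)(0.7434) - (0.401372)(0.7322) = 0.37528748
  phi_33 = 0.01127633 / 0.37528748 = 0.03.
Therefore phi_{33} = 0.0300.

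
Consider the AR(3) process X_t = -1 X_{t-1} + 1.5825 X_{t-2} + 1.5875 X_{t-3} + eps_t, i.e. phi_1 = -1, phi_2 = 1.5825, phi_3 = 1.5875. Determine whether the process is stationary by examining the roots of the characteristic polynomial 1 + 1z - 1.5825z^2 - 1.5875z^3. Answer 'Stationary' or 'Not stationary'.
\text{Not stationary}

The AR(p) characteristic polynomial is P(z) = 1 + 1z - 1.5825z^2 - 1.5875z^3.
Stationarity requires all roots to lie outside the unit circle, i.e. |z| > 1 for every root.
Degree 3: look for a simple real root z0 first, then factor out (1 - z/z0) and solve the remaining quadratic.
Testing z0 = -0.8: P(-0.8) = 1 + (1)(-0.8) + (-1.5825)(-0.8)^2 + (-1.5875)(-0.8)^3
  = 1 + (-0.8) + (-1.0128) + (0.8128) = 0.  So z_0 = -0.8 is a root, |z_0| = 0.8.
Divide out the factor (1 + 1.25 z) = (1 - z/z0) (since 1/z0 = -1.25):
  P(z) = (1 + 1.25 z)(1 + (-0.25) z + (-1.27) z^2)
  [check: z-coef -0.25 - (-1.25) = 1; z^2-coef -1.27 - (-1.25)(-0.25) = -1.5825; z^3-coef -(-1.25)(-1.27) = -1.5875.]
Remaining roots from the quadratic factor 1 + (-0.25) z + (-1.27) z^2:
  Set 1 + (-0.25) z + (-1.27) z^2 = 0, i.e. a z^2 + b z + c = 0 with a = -1.27, b = -0.25, c = 1.
  Discriminant D = b^2 - 4ac = (-0.25)^2 - 4*(-1.27)*1 = 0.0625 - (-5.08) = 5.1425.
  D >= 0, so the roots are real: z = (-b +/- sqrt(D)) / (2a) = (0.25 +/- 2.267708) / (-2.54).
    z_1 = (0.25 + 2.267708) / (-2.54) = -0.9912,   |z_1| = 0.9912.
    z_2 = (0.25 - 2.267708) / (-2.54) = 0.7944,   |z_2| = 0.7944.
Moduli of all roots: 0.8000, 0.9912, 0.7944.
All moduli strictly greater than 1? No.
Verdict: Not stationary.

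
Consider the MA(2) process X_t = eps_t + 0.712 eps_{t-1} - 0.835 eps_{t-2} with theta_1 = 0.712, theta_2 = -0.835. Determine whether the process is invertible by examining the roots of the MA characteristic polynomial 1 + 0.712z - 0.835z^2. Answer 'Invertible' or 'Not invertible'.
\text{Not invertible}

The MA(q) characteristic polynomial is P(z) = 1 + 0.712z - 0.835z^2.
Invertibility requires all roots to lie outside the unit circle, i.e. |z| > 1 for every root.
Set 1 + (0.712) z + (-0.835) z^2 = 0, i.e. a z^2 + b z + c = 0 with a = -0.835, b = 0.712, c = 1.
Discriminant D = b^2 - 4ac = (0.712)^2 - 4*(-0.835)*1 = 0.506944 - (-3.34) = 3.846944.
D >= 0, so the roots are real: z = (-b +/- sqrt(D)) / (2a) = (-0.712 +/- 1.961363) / (-1.67).
  z_1 = (-0.712 + 1.961363) / (-1.67) = -0.7481,   |z_1| = 0.7481.
  z_2 = (-0.712 - 1.961363) / (-1.67) = 1.6008,   |z_2| = 1.6008.
Moduli of all roots: 0.7481, 1.6008.
All moduli strictly greater than 1? No.
Verdict: Not invertible.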